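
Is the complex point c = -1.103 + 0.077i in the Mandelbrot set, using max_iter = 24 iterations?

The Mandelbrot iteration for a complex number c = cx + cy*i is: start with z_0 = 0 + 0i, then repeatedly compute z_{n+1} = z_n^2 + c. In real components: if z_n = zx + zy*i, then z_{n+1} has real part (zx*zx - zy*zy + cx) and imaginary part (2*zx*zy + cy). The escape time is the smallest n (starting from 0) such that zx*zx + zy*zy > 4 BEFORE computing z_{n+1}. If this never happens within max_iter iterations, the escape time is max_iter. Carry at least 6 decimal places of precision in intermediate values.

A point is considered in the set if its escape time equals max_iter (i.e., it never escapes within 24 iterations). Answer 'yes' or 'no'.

Answer: yes

Derivation:
z_0 = 0 + 0i, c = -1.1030 + 0.0770i
Iter 1: z = -1.1030 + 0.0770i, |z|^2 = 1.2225
Iter 2: z = 0.1077 + -0.0929i, |z|^2 = 0.0202
Iter 3: z = -1.1000 + 0.0570i, |z|^2 = 1.2133
Iter 4: z = 0.1038 + -0.0484i, |z|^2 = 0.0131
Iter 5: z = -1.0946 + 0.0669i, |z|^2 = 1.2026
Iter 6: z = 0.0906 + -0.0696i, |z|^2 = 0.0130
Iter 7: z = -1.0996 + 0.0644i, |z|^2 = 1.2133
Iter 8: z = 0.1020 + -0.0646i, |z|^2 = 0.0146
Iter 9: z = -1.0968 + 0.0638i, |z|^2 = 1.2070
Iter 10: z = 0.0958 + -0.0630i, |z|^2 = 0.0131
Iter 11: z = -1.0978 + 0.0649i, |z|^2 = 1.2093
Iter 12: z = 0.0979 + -0.0656i, |z|^2 = 0.0139
Iter 13: z = -1.0977 + 0.0642i, |z|^2 = 1.2091
Iter 14: z = 0.0979 + -0.0639i, |z|^2 = 0.0137
Iter 15: z = -1.0975 + 0.0645i, |z|^2 = 1.2087
Iter 16: z = 0.0974 + -0.0646i, |z|^2 = 0.0136
Iter 17: z = -1.0977 + 0.0644i, |z|^2 = 1.2091
Iter 18: z = 0.0978 + -0.0644i, |z|^2 = 0.0137
Iter 19: z = -1.0976 + 0.0644i, |z|^2 = 1.2089
Iter 20: z = 0.0976 + -0.0644i, |z|^2 = 0.0137
Iter 21: z = -1.0976 + 0.0644i, |z|^2 = 1.2089
Iter 22: z = 0.0976 + -0.0645i, |z|^2 = 0.0137
Iter 23: z = -1.0976 + 0.0644i, |z|^2 = 1.2089
Did not escape in 24 iterations → in set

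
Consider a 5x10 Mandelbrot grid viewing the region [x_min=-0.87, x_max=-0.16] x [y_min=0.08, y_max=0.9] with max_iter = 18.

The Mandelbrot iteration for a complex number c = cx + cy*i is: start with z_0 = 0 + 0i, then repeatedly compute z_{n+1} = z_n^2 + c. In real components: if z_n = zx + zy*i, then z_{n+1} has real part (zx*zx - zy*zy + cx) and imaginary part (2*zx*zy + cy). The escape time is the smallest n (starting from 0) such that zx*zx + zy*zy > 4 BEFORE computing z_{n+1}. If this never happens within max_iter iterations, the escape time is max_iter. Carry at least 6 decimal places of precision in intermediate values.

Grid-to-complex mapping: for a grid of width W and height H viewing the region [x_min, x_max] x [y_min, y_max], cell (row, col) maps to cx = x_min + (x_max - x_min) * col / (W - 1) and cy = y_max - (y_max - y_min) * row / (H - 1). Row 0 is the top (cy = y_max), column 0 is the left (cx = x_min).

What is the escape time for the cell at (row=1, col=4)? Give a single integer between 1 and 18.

z_0 = 0 + 0i, c = -0.1600 + 0.8089i
Iter 1: z = -0.1600 + 0.8089i, |z|^2 = 0.6799
Iter 2: z = -0.7887 + 0.5500i, |z|^2 = 0.9246
Iter 3: z = 0.1595 + -0.0588i, |z|^2 = 0.0289
Iter 4: z = -0.1380 + 0.7901i, |z|^2 = 0.6434
Iter 5: z = -0.7653 + 0.5908i, |z|^2 = 0.9347
Iter 6: z = 0.0766 + -0.0954i, |z|^2 = 0.0150
Iter 7: z = -0.1632 + 0.7943i, |z|^2 = 0.6575
Iter 8: z = -0.7642 + 0.5496i, |z|^2 = 0.8861
Iter 9: z = 0.1220 + -0.0312i, |z|^2 = 0.0159
Iter 10: z = -0.1461 + 0.8013i, |z|^2 = 0.6634
Iter 11: z = -0.7807 + 0.5748i, |z|^2 = 0.9399
Iter 12: z = 0.1192 + -0.0886i, |z|^2 = 0.0220
Iter 13: z = -0.1536 + 0.7878i, |z|^2 = 0.6442
Iter 14: z = -0.7570 + 0.5668i, |z|^2 = 0.8943
Iter 15: z = 0.0918 + -0.0493i, |z|^2 = 0.0108
Iter 16: z = -0.1540 + 0.7999i, |z|^2 = 0.6635
Iter 17: z = -0.7760 + 0.5625i, |z|^2 = 0.9187

Answer: 18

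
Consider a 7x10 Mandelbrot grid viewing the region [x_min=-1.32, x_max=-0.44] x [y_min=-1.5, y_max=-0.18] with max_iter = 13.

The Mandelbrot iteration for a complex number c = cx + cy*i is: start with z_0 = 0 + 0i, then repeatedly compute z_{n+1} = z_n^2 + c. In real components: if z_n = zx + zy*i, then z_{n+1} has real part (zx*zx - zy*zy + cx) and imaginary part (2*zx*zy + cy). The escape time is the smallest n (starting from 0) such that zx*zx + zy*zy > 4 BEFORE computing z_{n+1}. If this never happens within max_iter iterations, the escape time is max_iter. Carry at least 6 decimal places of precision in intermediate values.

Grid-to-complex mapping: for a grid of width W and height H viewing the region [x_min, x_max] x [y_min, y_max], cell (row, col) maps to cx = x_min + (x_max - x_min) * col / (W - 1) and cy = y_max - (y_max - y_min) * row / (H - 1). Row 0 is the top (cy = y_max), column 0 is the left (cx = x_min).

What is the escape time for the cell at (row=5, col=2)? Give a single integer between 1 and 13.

z_0 = 0 + 0i, c = -1.0267 + -0.9133i
Iter 1: z = -1.0267 + -0.9133i, |z|^2 = 1.8882
Iter 2: z = -0.8068 + 0.9620i, |z|^2 = 1.5765
Iter 3: z = -1.3013 + -2.4657i, |z|^2 = 7.7729
Escaped at iteration 3

Answer: 3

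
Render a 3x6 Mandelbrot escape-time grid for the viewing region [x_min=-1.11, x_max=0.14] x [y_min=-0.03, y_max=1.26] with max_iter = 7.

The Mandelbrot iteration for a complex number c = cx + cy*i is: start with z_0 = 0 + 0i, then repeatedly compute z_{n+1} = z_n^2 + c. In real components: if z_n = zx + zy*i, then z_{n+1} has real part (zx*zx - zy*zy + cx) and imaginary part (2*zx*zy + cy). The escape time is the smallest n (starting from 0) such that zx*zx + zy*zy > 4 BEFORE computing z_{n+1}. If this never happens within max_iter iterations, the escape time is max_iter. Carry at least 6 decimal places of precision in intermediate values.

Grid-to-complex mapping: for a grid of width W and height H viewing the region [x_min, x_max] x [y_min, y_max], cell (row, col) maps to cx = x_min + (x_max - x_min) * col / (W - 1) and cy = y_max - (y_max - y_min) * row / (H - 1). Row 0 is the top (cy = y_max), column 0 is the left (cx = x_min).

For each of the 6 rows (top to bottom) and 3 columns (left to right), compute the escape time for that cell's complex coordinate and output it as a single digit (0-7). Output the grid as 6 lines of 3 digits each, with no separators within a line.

(row=0, col=0): c = -1.1100 + 1.2600i → escape time 2
(row=0, col=1): c = -0.4850 + 1.2600i → escape time 3
(row=0, col=2): c = 0.1400 + 1.2600i → escape time 2
(row=1, col=0): c = -1.1100 + 1.0020i → escape time 3
(row=1, col=1): c = -0.4850 + 1.0020i → escape time 4
(row=1, col=2): c = 0.1400 + 1.0020i → escape time 4
(row=2, col=0): c = -1.1100 + 0.7440i → escape time 3
(row=2, col=1): c = -0.4850 + 0.7440i → escape time 6
(row=2, col=2): c = 0.1400 + 0.7440i → escape time 6
(row=3, col=0): c = -1.1100 + 0.4860i → escape time 5
(row=3, col=1): c = -0.4850 + 0.4860i → escape time 7
(row=3, col=2): c = 0.1400 + 0.4860i → escape time 7
(row=4, col=0): c = -1.1100 + 0.2280i → escape time 7
(row=4, col=1): c = -0.4850 + 0.2280i → escape time 7
(row=4, col=2): c = 0.1400 + 0.2280i → escape time 7
(row=5, col=0): c = -1.1100 + -0.0300i → escape time 7
(row=5, col=1): c = -0.4850 + -0.0300i → escape time 7
(row=5, col=2): c = 0.1400 + -0.0300i → escape time 7

Answer: 232
344
366
577
777
777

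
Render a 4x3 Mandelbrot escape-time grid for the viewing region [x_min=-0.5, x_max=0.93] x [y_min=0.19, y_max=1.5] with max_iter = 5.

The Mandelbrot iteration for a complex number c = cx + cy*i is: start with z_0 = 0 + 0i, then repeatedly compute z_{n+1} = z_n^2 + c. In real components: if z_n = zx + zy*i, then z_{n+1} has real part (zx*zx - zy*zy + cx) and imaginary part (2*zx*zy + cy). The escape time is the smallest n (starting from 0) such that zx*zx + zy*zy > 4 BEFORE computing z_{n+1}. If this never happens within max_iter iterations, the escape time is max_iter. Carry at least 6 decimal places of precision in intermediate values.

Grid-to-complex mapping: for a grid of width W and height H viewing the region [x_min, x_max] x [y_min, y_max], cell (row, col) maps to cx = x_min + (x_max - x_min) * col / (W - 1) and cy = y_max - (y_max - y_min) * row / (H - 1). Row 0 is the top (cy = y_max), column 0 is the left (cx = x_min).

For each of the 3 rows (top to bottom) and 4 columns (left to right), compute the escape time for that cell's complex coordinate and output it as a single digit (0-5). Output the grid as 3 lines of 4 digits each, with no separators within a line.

(row=0, col=0): c = -0.5000 + 1.5000i → escape time 2
(row=0, col=1): c = -0.0233 + 1.5000i → escape time 2
(row=0, col=2): c = 0.4533 + 1.5000i → escape time 2
(row=0, col=3): c = 0.9300 + 1.5000i → escape time 2
(row=1, col=0): c = -0.5000 + 0.8450i → escape time 5
(row=1, col=1): c = -0.0233 + 0.8450i → escape time 5
(row=1, col=2): c = 0.4533 + 0.8450i → escape time 3
(row=1, col=3): c = 0.9300 + 0.8450i → escape time 2
(row=2, col=0): c = -0.5000 + 0.1900i → escape time 5
(row=2, col=1): c = -0.0233 + 0.1900i → escape time 5
(row=2, col=2): c = 0.4533 + 0.1900i → escape time 5
(row=2, col=3): c = 0.9300 + 0.1900i → escape time 3

Answer: 2222
5532
5553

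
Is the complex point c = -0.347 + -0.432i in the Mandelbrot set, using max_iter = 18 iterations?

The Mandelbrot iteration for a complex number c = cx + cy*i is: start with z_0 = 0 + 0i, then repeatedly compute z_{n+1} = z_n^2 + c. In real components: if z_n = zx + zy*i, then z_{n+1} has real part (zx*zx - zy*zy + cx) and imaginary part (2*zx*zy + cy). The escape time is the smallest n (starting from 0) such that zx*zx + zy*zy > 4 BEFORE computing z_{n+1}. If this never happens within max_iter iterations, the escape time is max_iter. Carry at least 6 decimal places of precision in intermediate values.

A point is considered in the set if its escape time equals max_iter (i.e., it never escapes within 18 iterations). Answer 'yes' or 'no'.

z_0 = 0 + 0i, c = -0.3470 + -0.4320i
Iter 1: z = -0.3470 + -0.4320i, |z|^2 = 0.3070
Iter 2: z = -0.4132 + -0.1322i, |z|^2 = 0.1882
Iter 3: z = -0.1937 + -0.3228i, |z|^2 = 0.1417
Iter 4: z = -0.4136 + -0.3069i, |z|^2 = 0.2653
Iter 5: z = -0.2701 + -0.1781i, |z|^2 = 0.1047
Iter 6: z = -0.3057 + -0.3358i, |z|^2 = 0.2062
Iter 7: z = -0.3663 + -0.2267i, |z|^2 = 0.1855
Iter 8: z = -0.2642 + -0.2660i, |z|^2 = 0.1405
Iter 9: z = -0.3479 + -0.2915i, |z|^2 = 0.2060
Iter 10: z = -0.3109 + -0.2292i, |z|^2 = 0.1492
Iter 11: z = -0.3029 + -0.2895i, |z|^2 = 0.1755
Iter 12: z = -0.3391 + -0.2566i, |z|^2 = 0.1808
Iter 13: z = -0.2979 + -0.2580i, |z|^2 = 0.1553
Iter 14: z = -0.3248 + -0.2783i, |z|^2 = 0.1830
Iter 15: z = -0.3190 + -0.2512i, |z|^2 = 0.1648
Iter 16: z = -0.3084 + -0.2717i, |z|^2 = 0.1689
Iter 17: z = -0.3258 + -0.2644i, |z|^2 = 0.1760
Did not escape in 18 iterations → in set

Answer: yes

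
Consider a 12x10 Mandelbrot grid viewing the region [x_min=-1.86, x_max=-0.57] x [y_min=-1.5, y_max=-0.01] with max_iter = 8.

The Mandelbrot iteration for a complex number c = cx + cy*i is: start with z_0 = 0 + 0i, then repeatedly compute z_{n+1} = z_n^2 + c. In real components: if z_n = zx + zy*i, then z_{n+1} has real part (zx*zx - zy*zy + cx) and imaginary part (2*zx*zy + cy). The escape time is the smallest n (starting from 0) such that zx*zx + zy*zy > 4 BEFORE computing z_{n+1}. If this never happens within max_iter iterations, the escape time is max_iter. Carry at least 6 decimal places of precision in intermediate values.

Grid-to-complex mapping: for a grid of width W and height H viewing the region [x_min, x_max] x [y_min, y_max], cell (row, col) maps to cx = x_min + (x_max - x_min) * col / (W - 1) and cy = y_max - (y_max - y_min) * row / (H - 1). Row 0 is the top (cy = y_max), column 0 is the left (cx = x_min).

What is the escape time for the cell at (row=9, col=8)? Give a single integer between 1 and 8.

Answer: 2

Derivation:
z_0 = 0 + 0i, c = -0.9218 + -1.5000i
Iter 1: z = -0.9218 + -1.5000i, |z|^2 = 3.0997
Iter 2: z = -2.3221 + 1.2655i, |z|^2 = 6.9934
Escaped at iteration 2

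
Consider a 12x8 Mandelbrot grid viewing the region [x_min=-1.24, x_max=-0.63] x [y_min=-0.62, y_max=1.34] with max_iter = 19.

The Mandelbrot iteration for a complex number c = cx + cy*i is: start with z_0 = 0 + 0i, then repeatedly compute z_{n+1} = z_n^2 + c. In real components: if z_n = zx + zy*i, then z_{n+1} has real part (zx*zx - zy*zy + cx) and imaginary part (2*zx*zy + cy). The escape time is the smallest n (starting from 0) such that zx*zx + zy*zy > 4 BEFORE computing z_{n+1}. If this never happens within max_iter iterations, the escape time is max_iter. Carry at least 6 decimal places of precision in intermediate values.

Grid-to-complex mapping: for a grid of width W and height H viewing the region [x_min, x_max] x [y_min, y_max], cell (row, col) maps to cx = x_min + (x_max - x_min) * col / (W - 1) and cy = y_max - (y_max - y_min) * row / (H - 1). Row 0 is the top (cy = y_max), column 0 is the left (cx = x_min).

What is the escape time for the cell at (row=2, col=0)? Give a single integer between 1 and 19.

z_0 = 0 + 0i, c = -1.2400 + 0.7800i
Iter 1: z = -1.2400 + 0.7800i, |z|^2 = 2.1460
Iter 2: z = -0.3108 + -1.1544i, |z|^2 = 1.4292
Iter 3: z = -2.4760 + 1.4976i, |z|^2 = 8.3735
Escaped at iteration 3

Answer: 3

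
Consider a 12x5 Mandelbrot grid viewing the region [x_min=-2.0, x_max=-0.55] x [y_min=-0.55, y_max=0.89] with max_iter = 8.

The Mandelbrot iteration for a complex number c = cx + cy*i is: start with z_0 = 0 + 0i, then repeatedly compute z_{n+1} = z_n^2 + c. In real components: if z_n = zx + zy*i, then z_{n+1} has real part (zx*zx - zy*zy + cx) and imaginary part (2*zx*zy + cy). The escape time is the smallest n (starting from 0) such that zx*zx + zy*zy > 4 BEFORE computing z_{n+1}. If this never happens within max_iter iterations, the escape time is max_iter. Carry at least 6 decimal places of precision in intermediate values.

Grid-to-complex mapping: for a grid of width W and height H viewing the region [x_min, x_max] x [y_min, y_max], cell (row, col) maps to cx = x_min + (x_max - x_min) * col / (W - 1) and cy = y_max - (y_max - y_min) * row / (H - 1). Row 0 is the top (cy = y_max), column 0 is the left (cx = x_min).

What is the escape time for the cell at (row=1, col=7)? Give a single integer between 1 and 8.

Answer: 5

Derivation:
z_0 = 0 + 0i, c = -1.0773 + 0.5300i
Iter 1: z = -1.0773 + 0.5300i, |z|^2 = 1.4414
Iter 2: z = -0.1977 + -0.6119i, |z|^2 = 0.4135
Iter 3: z = -1.4126 + 0.7719i, |z|^2 = 2.5914
Iter 4: z = 0.3224 + -1.6508i, |z|^2 = 2.8292
Iter 5: z = -3.6985 + -0.5346i, |z|^2 = 13.9647
Escaped at iteration 5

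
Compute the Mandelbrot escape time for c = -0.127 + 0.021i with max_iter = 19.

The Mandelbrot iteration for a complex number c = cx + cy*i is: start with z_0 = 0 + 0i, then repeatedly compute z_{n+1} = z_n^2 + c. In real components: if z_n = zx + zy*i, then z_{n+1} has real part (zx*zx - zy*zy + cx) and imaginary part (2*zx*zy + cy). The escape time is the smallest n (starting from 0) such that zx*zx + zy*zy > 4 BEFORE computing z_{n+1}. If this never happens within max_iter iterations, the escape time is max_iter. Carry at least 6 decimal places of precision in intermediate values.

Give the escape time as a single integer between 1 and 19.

z_0 = 0 + 0i, c = -0.1270 + 0.0210i
Iter 1: z = -0.1270 + 0.0210i, |z|^2 = 0.0166
Iter 2: z = -0.1113 + 0.0157i, |z|^2 = 0.0126
Iter 3: z = -0.1149 + 0.0175i, |z|^2 = 0.0135
Iter 4: z = -0.1141 + 0.0170i, |z|^2 = 0.0133
Iter 5: z = -0.1143 + 0.0171i, |z|^2 = 0.0133
Iter 6: z = -0.1142 + 0.0171i, |z|^2 = 0.0133
Iter 7: z = -0.1142 + 0.0171i, |z|^2 = 0.0133
Iter 8: z = -0.1142 + 0.0171i, |z|^2 = 0.0133
Iter 9: z = -0.1142 + 0.0171i, |z|^2 = 0.0133
Iter 10: z = -0.1142 + 0.0171i, |z|^2 = 0.0133
Iter 11: z = -0.1142 + 0.0171i, |z|^2 = 0.0133
Iter 12: z = -0.1142 + 0.0171i, |z|^2 = 0.0133
Iter 13: z = -0.1142 + 0.0171i, |z|^2 = 0.0133
Iter 14: z = -0.1142 + 0.0171i, |z|^2 = 0.0133
Iter 15: z = -0.1142 + 0.0171i, |z|^2 = 0.0133
Iter 16: z = -0.1142 + 0.0171i, |z|^2 = 0.0133
Iter 17: z = -0.1142 + 0.0171i, |z|^2 = 0.0133
Iter 18: z = -0.1142 + 0.0171i, |z|^2 = 0.0133

Answer: 19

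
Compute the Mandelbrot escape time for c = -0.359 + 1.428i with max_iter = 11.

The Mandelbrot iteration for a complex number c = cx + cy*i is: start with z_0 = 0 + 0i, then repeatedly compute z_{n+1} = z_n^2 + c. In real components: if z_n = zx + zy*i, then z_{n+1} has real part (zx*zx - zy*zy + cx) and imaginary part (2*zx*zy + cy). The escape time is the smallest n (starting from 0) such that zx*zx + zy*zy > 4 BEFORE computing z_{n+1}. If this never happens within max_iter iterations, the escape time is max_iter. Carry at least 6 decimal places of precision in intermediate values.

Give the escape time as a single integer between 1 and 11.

z_0 = 0 + 0i, c = -0.3590 + 1.4280i
Iter 1: z = -0.3590 + 1.4280i, |z|^2 = 2.1681
Iter 2: z = -2.2693 + 0.4027i, |z|^2 = 5.3119
Escaped at iteration 2

Answer: 2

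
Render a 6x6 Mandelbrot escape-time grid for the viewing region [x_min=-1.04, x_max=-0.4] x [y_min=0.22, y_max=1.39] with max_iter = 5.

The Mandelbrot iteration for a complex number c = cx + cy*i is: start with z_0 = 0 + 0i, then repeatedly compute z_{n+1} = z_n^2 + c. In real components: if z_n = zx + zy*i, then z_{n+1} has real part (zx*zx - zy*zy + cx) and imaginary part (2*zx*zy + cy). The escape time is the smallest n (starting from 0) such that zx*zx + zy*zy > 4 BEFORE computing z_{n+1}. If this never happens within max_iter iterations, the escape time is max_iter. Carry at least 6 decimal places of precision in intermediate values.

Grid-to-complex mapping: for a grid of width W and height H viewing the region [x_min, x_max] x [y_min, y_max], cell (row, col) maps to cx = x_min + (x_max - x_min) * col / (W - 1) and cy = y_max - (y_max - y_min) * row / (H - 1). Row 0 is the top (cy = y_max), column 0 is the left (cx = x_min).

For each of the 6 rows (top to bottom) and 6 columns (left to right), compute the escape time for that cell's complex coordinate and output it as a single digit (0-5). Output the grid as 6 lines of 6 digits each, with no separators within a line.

(row=0, col=0): c = -1.0400 + 1.3900i → escape time 2
(row=0, col=1): c = -0.9120 + 1.3900i → escape time 2
(row=0, col=2): c = -0.7840 + 1.3900i → escape time 2
(row=0, col=3): c = -0.6560 + 1.3900i → escape time 2
(row=0, col=4): c = -0.5280 + 1.3900i → escape time 2
(row=0, col=5): c = -0.4000 + 1.3900i → escape time 2
(row=1, col=0): c = -1.0400 + 1.1560i → escape time 3
(row=1, col=1): c = -0.9120 + 1.1560i → escape time 3
(row=1, col=2): c = -0.7840 + 1.1560i → escape time 3
(row=1, col=3): c = -0.6560 + 1.1560i → escape time 3
(row=1, col=4): c = -0.5280 + 1.1560i → escape time 3
(row=1, col=5): c = -0.4000 + 1.1560i → escape time 3
(row=2, col=0): c = -1.0400 + 0.9220i → escape time 3
(row=2, col=1): c = -0.9120 + 0.9220i → escape time 3
(row=2, col=2): c = -0.7840 + 0.9220i → escape time 4
(row=2, col=3): c = -0.6560 + 0.9220i → escape time 4
(row=2, col=4): c = -0.5280 + 0.9220i → escape time 4
(row=2, col=5): c = -0.4000 + 0.9220i → escape time 5
(row=3, col=0): c = -1.0400 + 0.6880i → escape time 4
(row=3, col=1): c = -0.9120 + 0.6880i → escape time 4
(row=3, col=2): c = -0.7840 + 0.6880i → escape time 4
(row=3, col=3): c = -0.6560 + 0.6880i → escape time 5
(row=3, col=4): c = -0.5280 + 0.6880i → escape time 5
(row=3, col=5): c = -0.4000 + 0.6880i → escape time 5
(row=4, col=0): c = -1.0400 + 0.4540i → escape time 5
(row=4, col=1): c = -0.9120 + 0.4540i → escape time 5
(row=4, col=2): c = -0.7840 + 0.4540i → escape time 5
(row=4, col=3): c = -0.6560 + 0.4540i → escape time 5
(row=4, col=4): c = -0.5280 + 0.4540i → escape time 5
(row=4, col=5): c = -0.4000 + 0.4540i → escape time 5
(row=5, col=0): c = -1.0400 + 0.2200i → escape time 5
(row=5, col=1): c = -0.9120 + 0.2200i → escape time 5
(row=5, col=2): c = -0.7840 + 0.2200i → escape time 5
(row=5, col=3): c = -0.6560 + 0.2200i → escape time 5
(row=5, col=4): c = -0.5280 + 0.2200i → escape time 5
(row=5, col=5): c = -0.4000 + 0.2200i → escape time 5

Answer: 222222
333333
334445
444555
555555
555555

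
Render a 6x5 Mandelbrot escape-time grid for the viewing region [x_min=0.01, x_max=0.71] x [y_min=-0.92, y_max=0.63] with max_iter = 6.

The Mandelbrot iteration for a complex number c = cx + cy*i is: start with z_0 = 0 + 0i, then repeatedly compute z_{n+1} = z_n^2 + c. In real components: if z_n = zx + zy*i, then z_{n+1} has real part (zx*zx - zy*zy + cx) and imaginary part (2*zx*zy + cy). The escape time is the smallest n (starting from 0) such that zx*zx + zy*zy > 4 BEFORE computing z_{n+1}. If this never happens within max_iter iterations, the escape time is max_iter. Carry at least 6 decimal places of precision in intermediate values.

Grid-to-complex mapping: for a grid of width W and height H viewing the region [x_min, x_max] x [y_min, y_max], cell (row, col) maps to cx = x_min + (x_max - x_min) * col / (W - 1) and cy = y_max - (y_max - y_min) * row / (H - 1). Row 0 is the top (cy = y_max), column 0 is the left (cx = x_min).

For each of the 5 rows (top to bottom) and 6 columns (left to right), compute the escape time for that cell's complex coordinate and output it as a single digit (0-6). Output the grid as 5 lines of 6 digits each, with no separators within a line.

Answer: 666633
666643
666643
666643
644332

Derivation:
(row=0, col=0): c = 0.0100 + 0.6300i → escape time 6
(row=0, col=1): c = 0.1500 + 0.6300i → escape time 6
(row=0, col=2): c = 0.2900 + 0.6300i → escape time 6
(row=0, col=3): c = 0.4300 + 0.6300i → escape time 6
(row=0, col=4): c = 0.5700 + 0.6300i → escape time 3
(row=0, col=5): c = 0.7100 + 0.6300i → escape time 3
(row=1, col=0): c = 0.0100 + 0.2425i → escape time 6
(row=1, col=1): c = 0.1500 + 0.2425i → escape time 6
(row=1, col=2): c = 0.2900 + 0.2425i → escape time 6
(row=1, col=3): c = 0.4300 + 0.2425i → escape time 6
(row=1, col=4): c = 0.5700 + 0.2425i → escape time 4
(row=1, col=5): c = 0.7100 + 0.2425i → escape time 3
(row=2, col=0): c = 0.0100 + -0.1450i → escape time 6
(row=2, col=1): c = 0.1500 + -0.1450i → escape time 6
(row=2, col=2): c = 0.2900 + -0.1450i → escape time 6
(row=2, col=3): c = 0.4300 + -0.1450i → escape time 6
(row=2, col=4): c = 0.5700 + -0.1450i → escape time 4
(row=2, col=5): c = 0.7100 + -0.1450i → escape time 3
(row=3, col=0): c = 0.0100 + -0.5325i → escape time 6
(row=3, col=1): c = 0.1500 + -0.5325i → escape time 6
(row=3, col=2): c = 0.2900 + -0.5325i → escape time 6
(row=3, col=3): c = 0.4300 + -0.5325i → escape time 6
(row=3, col=4): c = 0.5700 + -0.5325i → escape time 4
(row=3, col=5): c = 0.7100 + -0.5325i → escape time 3
(row=4, col=0): c = 0.0100 + -0.9200i → escape time 6
(row=4, col=1): c = 0.1500 + -0.9200i → escape time 4
(row=4, col=2): c = 0.2900 + -0.9200i → escape time 4
(row=4, col=3): c = 0.4300 + -0.9200i → escape time 3
(row=4, col=4): c = 0.5700 + -0.9200i → escape time 3
(row=4, col=5): c = 0.7100 + -0.9200i → escape time 2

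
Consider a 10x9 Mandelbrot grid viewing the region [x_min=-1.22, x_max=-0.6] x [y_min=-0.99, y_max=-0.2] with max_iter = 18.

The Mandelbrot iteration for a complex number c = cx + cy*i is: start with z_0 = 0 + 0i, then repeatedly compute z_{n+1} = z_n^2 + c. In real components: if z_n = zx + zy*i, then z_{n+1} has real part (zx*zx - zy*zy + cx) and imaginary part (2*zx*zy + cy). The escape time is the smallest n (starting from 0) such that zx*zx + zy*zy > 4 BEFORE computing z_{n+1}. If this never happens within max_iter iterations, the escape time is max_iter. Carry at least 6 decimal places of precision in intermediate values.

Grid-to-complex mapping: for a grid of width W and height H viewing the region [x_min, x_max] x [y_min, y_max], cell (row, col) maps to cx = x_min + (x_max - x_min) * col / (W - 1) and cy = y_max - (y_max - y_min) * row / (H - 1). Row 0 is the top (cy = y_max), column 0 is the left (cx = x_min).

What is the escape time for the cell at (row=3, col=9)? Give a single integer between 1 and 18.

Answer: 13

Derivation:
z_0 = 0 + 0i, c = -0.6000 + -0.4963i
Iter 1: z = -0.6000 + -0.4963i, |z|^2 = 0.6063
Iter 2: z = -0.4863 + 0.0993i, |z|^2 = 0.2463
Iter 3: z = -0.3734 + -0.5928i, |z|^2 = 0.4908
Iter 4: z = -0.8120 + -0.0536i, |z|^2 = 0.6621
Iter 5: z = 0.0564 + -0.4093i, |z|^2 = 0.1707
Iter 6: z = -0.7643 + -0.5424i, |z|^2 = 0.8784
Iter 7: z = -0.3100 + 0.3329i, |z|^2 = 0.2069
Iter 8: z = -0.6147 + -0.7027i, |z|^2 = 0.8716
Iter 9: z = -0.7159 + 0.3676i, |z|^2 = 0.6477
Iter 10: z = -0.2226 + -1.0226i, |z|^2 = 1.0953
Iter 11: z = -1.5961 + -0.0409i, |z|^2 = 2.5493
Iter 12: z = 1.9460 + -0.3655i, |z|^2 = 3.9205
Iter 13: z = 3.0532 + -1.9189i, |z|^2 = 13.0045
Escaped at iteration 13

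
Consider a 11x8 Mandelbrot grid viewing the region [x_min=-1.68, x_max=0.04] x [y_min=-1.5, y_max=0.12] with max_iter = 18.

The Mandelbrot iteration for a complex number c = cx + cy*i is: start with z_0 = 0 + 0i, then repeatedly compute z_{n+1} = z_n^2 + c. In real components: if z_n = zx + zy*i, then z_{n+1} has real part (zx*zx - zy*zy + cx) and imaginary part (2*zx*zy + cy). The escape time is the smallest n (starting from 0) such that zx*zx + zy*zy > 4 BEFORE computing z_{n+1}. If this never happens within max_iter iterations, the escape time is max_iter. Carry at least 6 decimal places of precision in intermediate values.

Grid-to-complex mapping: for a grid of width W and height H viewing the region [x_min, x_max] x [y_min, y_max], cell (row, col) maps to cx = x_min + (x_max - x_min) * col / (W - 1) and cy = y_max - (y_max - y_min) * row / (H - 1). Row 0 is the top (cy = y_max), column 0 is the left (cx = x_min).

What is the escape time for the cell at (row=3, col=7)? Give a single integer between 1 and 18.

z_0 = 0 + 0i, c = -0.4760 + -0.5743i
Iter 1: z = -0.4760 + -0.5743i, |z|^2 = 0.5564
Iter 2: z = -0.5792 + -0.0276i, |z|^2 = 0.3363
Iter 3: z = -0.1413 + -0.5424i, |z|^2 = 0.3141
Iter 4: z = -0.7502 + -0.4211i, |z|^2 = 0.7401
Iter 5: z = -0.0905 + 0.0575i, |z|^2 = 0.0115
Iter 6: z = -0.4711 + -0.5847i, |z|^2 = 0.5638
Iter 7: z = -0.5959 + -0.0234i, |z|^2 = 0.3557
Iter 8: z = -0.1214 + -0.5464i, |z|^2 = 0.3133
Iter 9: z = -0.7598 + -0.4416i, |z|^2 = 0.7723
Iter 10: z = -0.0936 + 0.0968i, |z|^2 = 0.0181
Iter 11: z = -0.4766 + -0.5924i, |z|^2 = 0.5781
Iter 12: z = -0.5998 + -0.0096i, |z|^2 = 0.3599
Iter 13: z = -0.1163 + -0.5628i, |z|^2 = 0.3302
Iter 14: z = -0.7792 + -0.4434i, |z|^2 = 0.8037
Iter 15: z = -0.0655 + 0.1166i, |z|^2 = 0.0179
Iter 16: z = -0.4853 + -0.5896i, |z|^2 = 0.5831
Iter 17: z = -0.5880 + -0.0020i, |z|^2 = 0.3458

Answer: 18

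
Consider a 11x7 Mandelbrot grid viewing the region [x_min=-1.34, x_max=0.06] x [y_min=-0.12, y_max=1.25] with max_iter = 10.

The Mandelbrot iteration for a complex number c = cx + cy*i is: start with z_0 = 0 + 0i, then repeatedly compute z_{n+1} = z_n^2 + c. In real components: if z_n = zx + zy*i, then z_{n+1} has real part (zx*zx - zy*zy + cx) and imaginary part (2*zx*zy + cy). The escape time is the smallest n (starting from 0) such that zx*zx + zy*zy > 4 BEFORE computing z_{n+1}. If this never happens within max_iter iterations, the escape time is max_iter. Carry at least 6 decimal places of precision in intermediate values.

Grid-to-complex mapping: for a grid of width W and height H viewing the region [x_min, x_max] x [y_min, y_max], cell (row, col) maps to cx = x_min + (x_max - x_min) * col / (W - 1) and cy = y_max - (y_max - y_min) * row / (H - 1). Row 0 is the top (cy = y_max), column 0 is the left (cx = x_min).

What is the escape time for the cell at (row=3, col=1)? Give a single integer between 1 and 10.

Answer: 4

Derivation:
z_0 = 0 + 0i, c = -1.2000 + 0.5650i
Iter 1: z = -1.2000 + 0.5650i, |z|^2 = 1.7592
Iter 2: z = -0.0792 + -0.7910i, |z|^2 = 0.6320
Iter 3: z = -1.8194 + 0.6903i, |z|^2 = 3.7868
Iter 4: z = 1.6337 + -1.9470i, |z|^2 = 6.4597
Escaped at iteration 4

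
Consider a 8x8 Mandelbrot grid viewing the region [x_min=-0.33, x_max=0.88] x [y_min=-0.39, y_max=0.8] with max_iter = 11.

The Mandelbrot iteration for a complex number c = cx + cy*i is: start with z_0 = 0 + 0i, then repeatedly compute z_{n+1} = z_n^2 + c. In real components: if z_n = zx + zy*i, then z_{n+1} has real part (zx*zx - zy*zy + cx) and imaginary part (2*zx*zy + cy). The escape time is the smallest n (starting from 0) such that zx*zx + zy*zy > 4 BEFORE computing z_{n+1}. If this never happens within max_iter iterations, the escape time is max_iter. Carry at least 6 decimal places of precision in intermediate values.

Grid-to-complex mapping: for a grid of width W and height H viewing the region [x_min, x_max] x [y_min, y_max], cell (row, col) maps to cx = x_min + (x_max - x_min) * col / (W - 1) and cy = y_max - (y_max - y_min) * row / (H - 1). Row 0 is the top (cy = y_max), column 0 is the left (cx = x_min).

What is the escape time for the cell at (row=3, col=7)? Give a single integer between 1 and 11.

Answer: 3

Derivation:
z_0 = 0 + 0i, c = 0.8800 + 0.2900i
Iter 1: z = 0.8800 + 0.2900i, |z|^2 = 0.8585
Iter 2: z = 1.5703 + 0.8004i, |z|^2 = 3.1065
Iter 3: z = 2.7052 + 2.8037i, |z|^2 = 15.1791
Escaped at iteration 3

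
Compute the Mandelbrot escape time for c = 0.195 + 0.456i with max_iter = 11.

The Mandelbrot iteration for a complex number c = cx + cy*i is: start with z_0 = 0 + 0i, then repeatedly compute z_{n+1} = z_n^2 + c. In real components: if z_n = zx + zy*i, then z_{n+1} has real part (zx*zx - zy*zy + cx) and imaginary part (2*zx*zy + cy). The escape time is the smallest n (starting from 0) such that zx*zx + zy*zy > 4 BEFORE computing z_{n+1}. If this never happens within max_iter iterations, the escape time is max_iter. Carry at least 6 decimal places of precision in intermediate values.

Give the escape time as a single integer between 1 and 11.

z_0 = 0 + 0i, c = 0.1950 + 0.4560i
Iter 1: z = 0.1950 + 0.4560i, |z|^2 = 0.2460
Iter 2: z = 0.0251 + 0.6338i, |z|^2 = 0.4024
Iter 3: z = -0.2061 + 0.4878i, |z|^2 = 0.2804
Iter 4: z = -0.0005 + 0.2549i, |z|^2 = 0.0650
Iter 5: z = 0.1300 + 0.4558i, |z|^2 = 0.2246
Iter 6: z = 0.0042 + 0.5745i, |z|^2 = 0.3301
Iter 7: z = -0.1351 + 0.4608i, |z|^2 = 0.2306
Iter 8: z = 0.0009 + 0.3315i, |z|^2 = 0.1099
Iter 9: z = 0.0851 + 0.4566i, |z|^2 = 0.2157
Iter 10: z = -0.0062 + 0.5337i, |z|^2 = 0.2849

Answer: 11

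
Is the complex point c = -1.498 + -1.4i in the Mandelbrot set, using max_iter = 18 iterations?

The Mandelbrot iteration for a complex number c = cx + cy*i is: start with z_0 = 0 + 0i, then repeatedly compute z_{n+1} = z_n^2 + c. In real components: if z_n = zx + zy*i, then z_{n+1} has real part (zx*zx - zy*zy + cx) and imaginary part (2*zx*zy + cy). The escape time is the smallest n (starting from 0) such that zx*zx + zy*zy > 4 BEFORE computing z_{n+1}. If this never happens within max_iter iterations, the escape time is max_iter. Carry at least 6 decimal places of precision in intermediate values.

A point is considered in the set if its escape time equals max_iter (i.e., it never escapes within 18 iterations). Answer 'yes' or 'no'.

Answer: no

Derivation:
z_0 = 0 + 0i, c = -1.4980 + -1.4000i
Iter 1: z = -1.4980 + -1.4000i, |z|^2 = 4.2040
Escaped at iteration 1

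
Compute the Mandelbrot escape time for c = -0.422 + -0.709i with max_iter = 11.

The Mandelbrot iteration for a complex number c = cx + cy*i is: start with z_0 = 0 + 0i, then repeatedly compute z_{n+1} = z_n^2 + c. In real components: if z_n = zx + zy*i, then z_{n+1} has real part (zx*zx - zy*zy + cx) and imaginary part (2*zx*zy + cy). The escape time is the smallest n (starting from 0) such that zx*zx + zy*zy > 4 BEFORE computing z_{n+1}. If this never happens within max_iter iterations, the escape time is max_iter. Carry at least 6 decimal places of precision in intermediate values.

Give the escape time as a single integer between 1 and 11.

Answer: 7

Derivation:
z_0 = 0 + 0i, c = -0.4220 + -0.7090i
Iter 1: z = -0.4220 + -0.7090i, |z|^2 = 0.6808
Iter 2: z = -0.7466 + -0.1106i, |z|^2 = 0.5696
Iter 3: z = 0.1232 + -0.5438i, |z|^2 = 0.3109
Iter 4: z = -0.7026 + -0.8430i, |z|^2 = 1.2043
Iter 5: z = -0.6390 + 0.4755i, |z|^2 = 0.6344
Iter 6: z = -0.2399 + -1.3167i, |z|^2 = 1.7913
Iter 7: z = -2.0982 + -0.0773i, |z|^2 = 4.4084
Escaped at iteration 7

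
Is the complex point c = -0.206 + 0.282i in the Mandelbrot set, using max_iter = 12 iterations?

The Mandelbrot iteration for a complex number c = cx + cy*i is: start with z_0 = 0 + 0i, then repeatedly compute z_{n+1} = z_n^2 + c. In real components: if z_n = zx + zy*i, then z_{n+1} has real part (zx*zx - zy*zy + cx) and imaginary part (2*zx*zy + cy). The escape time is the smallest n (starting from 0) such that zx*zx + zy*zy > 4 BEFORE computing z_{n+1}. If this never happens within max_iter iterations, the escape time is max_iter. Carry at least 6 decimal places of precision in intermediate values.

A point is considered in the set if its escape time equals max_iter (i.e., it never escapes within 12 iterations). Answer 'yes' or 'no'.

z_0 = 0 + 0i, c = -0.2060 + 0.2820i
Iter 1: z = -0.2060 + 0.2820i, |z|^2 = 0.1220
Iter 2: z = -0.2431 + 0.1658i, |z|^2 = 0.0866
Iter 3: z = -0.1744 + 0.2014i, |z|^2 = 0.0710
Iter 4: z = -0.2161 + 0.2118i, |z|^2 = 0.0916
Iter 5: z = -0.2041 + 0.1905i, |z|^2 = 0.0779
Iter 6: z = -0.2006 + 0.2042i, |z|^2 = 0.0820
Iter 7: z = -0.2075 + 0.2001i, |z|^2 = 0.0831
Iter 8: z = -0.2030 + 0.1990i, |z|^2 = 0.0808
Iter 9: z = -0.2044 + 0.2012i, |z|^2 = 0.0823
Iter 10: z = -0.2047 + 0.1997i, |z|^2 = 0.0818
Iter 11: z = -0.2040 + 0.2002i, |z|^2 = 0.0817
Did not escape in 12 iterations → in set

Answer: yes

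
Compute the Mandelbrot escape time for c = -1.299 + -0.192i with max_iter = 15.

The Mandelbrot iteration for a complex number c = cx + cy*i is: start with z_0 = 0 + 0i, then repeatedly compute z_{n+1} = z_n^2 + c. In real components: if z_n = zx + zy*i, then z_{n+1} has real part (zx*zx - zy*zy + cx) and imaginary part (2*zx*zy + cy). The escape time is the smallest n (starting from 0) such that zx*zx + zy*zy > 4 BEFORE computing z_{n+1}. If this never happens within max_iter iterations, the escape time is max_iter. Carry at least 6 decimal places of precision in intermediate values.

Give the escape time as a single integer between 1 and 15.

Answer: 9

Derivation:
z_0 = 0 + 0i, c = -1.2990 + -0.1920i
Iter 1: z = -1.2990 + -0.1920i, |z|^2 = 1.7243
Iter 2: z = 0.3515 + 0.3068i, |z|^2 = 0.2177
Iter 3: z = -1.2696 + 0.0237i, |z|^2 = 1.6123
Iter 4: z = 0.3122 + -0.2522i, |z|^2 = 0.1611
Iter 5: z = -1.2651 + -0.3495i, |z|^2 = 1.7227
Iter 6: z = 0.1794 + 0.6923i, |z|^2 = 0.5115
Iter 7: z = -1.7461 + 0.0564i, |z|^2 = 3.0520
Iter 8: z = 1.7466 + -0.3890i, |z|^2 = 3.2021
Iter 9: z = 1.6004 + -1.5511i, |z|^2 = 4.9671
Escaped at iteration 9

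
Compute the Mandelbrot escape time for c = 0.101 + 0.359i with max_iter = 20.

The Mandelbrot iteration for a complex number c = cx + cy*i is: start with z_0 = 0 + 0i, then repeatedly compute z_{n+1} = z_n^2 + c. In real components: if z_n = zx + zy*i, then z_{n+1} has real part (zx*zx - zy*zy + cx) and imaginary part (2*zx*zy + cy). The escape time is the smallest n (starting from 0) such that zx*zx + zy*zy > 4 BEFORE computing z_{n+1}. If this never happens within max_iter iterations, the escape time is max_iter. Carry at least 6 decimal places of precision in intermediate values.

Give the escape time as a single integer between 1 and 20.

z_0 = 0 + 0i, c = 0.1010 + 0.3590i
Iter 1: z = 0.1010 + 0.3590i, |z|^2 = 0.1391
Iter 2: z = -0.0177 + 0.4315i, |z|^2 = 0.1865
Iter 3: z = -0.0849 + 0.3437i, |z|^2 = 0.1254
Iter 4: z = -0.0100 + 0.3006i, |z|^2 = 0.0905
Iter 5: z = 0.0107 + 0.3530i, |z|^2 = 0.1247
Iter 6: z = -0.0235 + 0.3666i, |z|^2 = 0.1349
Iter 7: z = -0.0328 + 0.3418i, |z|^2 = 0.1179
Iter 8: z = -0.0147 + 0.3366i, |z|^2 = 0.1135
Iter 9: z = -0.0121 + 0.3491i, |z|^2 = 0.1220
Iter 10: z = -0.0207 + 0.3506i, |z|^2 = 0.1233
Iter 11: z = -0.0215 + 0.3445i, |z|^2 = 0.1191
Iter 12: z = -0.0172 + 0.3442i, |z|^2 = 0.1188
Iter 13: z = -0.0172 + 0.3472i, |z|^2 = 0.1208
Iter 14: z = -0.0192 + 0.3471i, |z|^2 = 0.1208
Iter 15: z = -0.0191 + 0.3457i, |z|^2 = 0.1198
Iter 16: z = -0.0181 + 0.3458i, |z|^2 = 0.1199
Iter 17: z = -0.0183 + 0.3465i, |z|^2 = 0.1204
Iter 18: z = -0.0187 + 0.3464i, |z|^2 = 0.1203
Iter 19: z = -0.0186 + 0.3460i, |z|^2 = 0.1201

Answer: 20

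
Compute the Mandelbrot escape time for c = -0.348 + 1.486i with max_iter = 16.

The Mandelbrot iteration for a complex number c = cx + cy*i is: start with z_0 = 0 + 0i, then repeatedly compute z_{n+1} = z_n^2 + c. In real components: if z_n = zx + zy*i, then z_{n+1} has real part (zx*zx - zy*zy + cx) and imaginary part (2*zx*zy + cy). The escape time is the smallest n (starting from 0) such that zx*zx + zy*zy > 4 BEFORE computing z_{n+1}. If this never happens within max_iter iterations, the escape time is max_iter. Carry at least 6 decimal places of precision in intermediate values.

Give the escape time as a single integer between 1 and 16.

z_0 = 0 + 0i, c = -0.3480 + 1.4860i
Iter 1: z = -0.3480 + 1.4860i, |z|^2 = 2.3293
Iter 2: z = -2.4351 + 0.4517i, |z|^2 = 6.1337
Escaped at iteration 2

Answer: 2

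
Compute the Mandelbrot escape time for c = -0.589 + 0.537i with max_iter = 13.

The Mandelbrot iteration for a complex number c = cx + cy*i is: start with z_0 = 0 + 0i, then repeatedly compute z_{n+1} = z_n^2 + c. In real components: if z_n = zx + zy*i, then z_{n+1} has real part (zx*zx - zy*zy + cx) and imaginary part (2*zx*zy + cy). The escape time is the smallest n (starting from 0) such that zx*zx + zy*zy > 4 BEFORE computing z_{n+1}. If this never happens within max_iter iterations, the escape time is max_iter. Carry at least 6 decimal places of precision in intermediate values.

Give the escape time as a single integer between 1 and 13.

z_0 = 0 + 0i, c = -0.5890 + 0.5370i
Iter 1: z = -0.5890 + 0.5370i, |z|^2 = 0.6353
Iter 2: z = -0.5304 + -0.0956i, |z|^2 = 0.2905
Iter 3: z = -0.3168 + 0.6384i, |z|^2 = 0.5079
Iter 4: z = -0.8962 + 0.1326i, |z|^2 = 0.8208
Iter 5: z = 0.1966 + 0.2994i, |z|^2 = 0.1283
Iter 6: z = -0.6400 + 0.6548i, |z|^2 = 0.8383
Iter 7: z = -0.6081 + -0.3010i, |z|^2 = 0.4605
Iter 8: z = -0.3098 + 0.9032i, |z|^2 = 0.9117
Iter 9: z = -1.3087 + -0.0226i, |z|^2 = 1.7133
Iter 10: z = 1.1232 + 0.5961i, |z|^2 = 1.6170
Iter 11: z = 0.3173 + 1.8762i, |z|^2 = 3.6208
Iter 12: z = -4.0084 + 1.7277i, |z|^2 = 19.0521
Escaped at iteration 12

Answer: 12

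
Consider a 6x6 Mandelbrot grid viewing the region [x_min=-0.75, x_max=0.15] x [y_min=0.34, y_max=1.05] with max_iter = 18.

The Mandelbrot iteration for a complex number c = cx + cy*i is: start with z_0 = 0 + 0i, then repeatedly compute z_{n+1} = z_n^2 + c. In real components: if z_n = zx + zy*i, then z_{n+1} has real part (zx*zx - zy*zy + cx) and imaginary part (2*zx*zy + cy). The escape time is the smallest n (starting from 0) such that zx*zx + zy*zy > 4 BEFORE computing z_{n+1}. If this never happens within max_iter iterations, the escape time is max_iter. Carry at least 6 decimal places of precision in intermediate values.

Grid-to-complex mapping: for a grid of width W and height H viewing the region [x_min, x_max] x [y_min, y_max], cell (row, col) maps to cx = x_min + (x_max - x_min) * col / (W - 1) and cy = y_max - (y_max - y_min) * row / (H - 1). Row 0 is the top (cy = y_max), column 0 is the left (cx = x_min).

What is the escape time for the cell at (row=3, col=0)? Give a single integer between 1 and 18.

Answer: 5

Derivation:
z_0 = 0 + 0i, c = -0.7500 + 0.6240i
Iter 1: z = -0.7500 + 0.6240i, |z|^2 = 0.9519
Iter 2: z = -0.5769 + -0.3120i, |z|^2 = 0.4301
Iter 3: z = -0.5146 + 0.9840i, |z|^2 = 1.2330
Iter 4: z = -1.4534 + -0.3886i, |z|^2 = 2.2635
Iter 5: z = 1.2114 + 1.7537i, |z|^2 = 4.5429
Escaped at iteration 5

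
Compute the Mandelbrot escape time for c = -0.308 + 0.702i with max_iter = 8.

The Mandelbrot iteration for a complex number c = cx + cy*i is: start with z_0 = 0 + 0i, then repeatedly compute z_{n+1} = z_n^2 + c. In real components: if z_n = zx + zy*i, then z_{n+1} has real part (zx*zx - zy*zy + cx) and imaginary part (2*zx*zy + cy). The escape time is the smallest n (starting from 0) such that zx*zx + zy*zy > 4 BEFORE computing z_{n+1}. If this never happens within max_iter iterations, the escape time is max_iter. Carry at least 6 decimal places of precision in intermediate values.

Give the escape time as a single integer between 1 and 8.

Answer: 8

Derivation:
z_0 = 0 + 0i, c = -0.3080 + 0.7020i
Iter 1: z = -0.3080 + 0.7020i, |z|^2 = 0.5877
Iter 2: z = -0.7059 + 0.2696i, |z|^2 = 0.5710
Iter 3: z = 0.1177 + 0.3214i, |z|^2 = 0.1171
Iter 4: z = -0.3974 + 0.7776i, |z|^2 = 0.7627
Iter 5: z = -0.7548 + 0.0838i, |z|^2 = 0.5767
Iter 6: z = 0.2546 + 0.5754i, |z|^2 = 0.3960
Iter 7: z = -0.5743 + 0.9951i, |z|^2 = 1.3199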